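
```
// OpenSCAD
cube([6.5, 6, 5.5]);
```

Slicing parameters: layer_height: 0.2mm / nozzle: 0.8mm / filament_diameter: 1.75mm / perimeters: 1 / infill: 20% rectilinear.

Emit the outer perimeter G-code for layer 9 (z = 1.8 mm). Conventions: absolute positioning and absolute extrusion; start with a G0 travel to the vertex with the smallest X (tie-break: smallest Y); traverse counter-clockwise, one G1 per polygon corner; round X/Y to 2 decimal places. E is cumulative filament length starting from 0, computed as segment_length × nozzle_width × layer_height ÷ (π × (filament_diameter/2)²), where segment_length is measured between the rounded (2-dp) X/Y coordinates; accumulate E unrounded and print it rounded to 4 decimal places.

G0 X0.00 Y0.00 Z1.80
G1 X6.50 Y0.00 E0.4324
G1 X6.50 Y6.00 E0.8315
G1 X0.00 Y6.00 E1.2639
G1 X0.00 Y0.00 E1.6630

At z = 1.8 mm: the cube (footprint 6.5×6) is included at this height. The outline is a single polygon with 4 vertices. Extrusion per mm of travel: 0.8 × 0.2 / (π × 0.875²) = 0.066520. Accumulating E over each segment gives final E = 1.6630.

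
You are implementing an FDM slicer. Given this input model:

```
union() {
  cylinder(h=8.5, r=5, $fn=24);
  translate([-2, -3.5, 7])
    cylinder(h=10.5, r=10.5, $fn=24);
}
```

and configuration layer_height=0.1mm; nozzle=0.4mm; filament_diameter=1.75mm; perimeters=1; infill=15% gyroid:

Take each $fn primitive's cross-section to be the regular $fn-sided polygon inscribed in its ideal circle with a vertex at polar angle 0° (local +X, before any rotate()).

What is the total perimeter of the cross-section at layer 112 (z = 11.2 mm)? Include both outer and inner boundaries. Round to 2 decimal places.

65.79 mm

At z = 11.2 mm: the cylinder does not reach this height (z outside [0, 8.5]); the r=10.5 cylinder at (-2, -3.5) gives a regular 24-gon of circumradius 10.5 (constant along its height) (perimeter = 2·24·10.500·sin(180°/24) = 65.79 mm); Taking the union: only the r=10.5 cylinder at (-2, -3.5) is present, so the union is just that shape — boundary = 65.79 mm. Overall, the cross-section is a single solid region. Total boundary length (outer) = 65.79 mm.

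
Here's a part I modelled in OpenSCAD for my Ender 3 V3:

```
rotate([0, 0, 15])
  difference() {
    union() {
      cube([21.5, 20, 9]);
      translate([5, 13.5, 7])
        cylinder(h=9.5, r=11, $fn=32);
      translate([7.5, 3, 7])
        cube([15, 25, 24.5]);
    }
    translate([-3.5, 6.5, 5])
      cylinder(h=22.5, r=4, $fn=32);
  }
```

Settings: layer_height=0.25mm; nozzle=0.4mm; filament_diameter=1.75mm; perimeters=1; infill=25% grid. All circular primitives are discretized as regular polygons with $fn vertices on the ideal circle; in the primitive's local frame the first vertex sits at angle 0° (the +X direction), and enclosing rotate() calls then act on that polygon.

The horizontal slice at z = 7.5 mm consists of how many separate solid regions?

At z = 7.5 mm: the cube (footprint 21.5×20) is included at this height; the cylinder at (5, 13.5): section is a regular 32-gon, circumradius r=11; the 15×25 cube at (7.5, 3) contributes its full rectangle; Merging all regions: the regions partially overlap (shared area 501.28 mm²), so overlapping operands fuse into one piece — 1 connected region; the r=4 cylinder at (-3.5, 6.5) gives a regular 32-gon of circumradius 4 (constant along its height); Subtracting the remaining from the first: starting from that combined region, the r=4 cylinder at (-3.5, 6.5) partially overlaps it — only the 22.68 mm² overlap (of its 49.94 mm²) is removed, clipping the outline — 1 connected region; (whole slice rotated 15° about Z — lengths, areas and connectivity unchanged). The result has 1 disconnected region.

1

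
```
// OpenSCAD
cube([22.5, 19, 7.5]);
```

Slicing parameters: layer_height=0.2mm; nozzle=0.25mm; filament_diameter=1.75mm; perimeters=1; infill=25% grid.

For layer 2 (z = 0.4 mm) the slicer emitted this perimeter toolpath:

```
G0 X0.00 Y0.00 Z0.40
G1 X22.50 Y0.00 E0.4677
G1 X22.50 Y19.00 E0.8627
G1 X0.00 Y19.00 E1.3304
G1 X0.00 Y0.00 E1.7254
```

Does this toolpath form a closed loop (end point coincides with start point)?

yes

Start point (G0): (0.00, 0.00). End point (last G1): the path returns to the start — closed.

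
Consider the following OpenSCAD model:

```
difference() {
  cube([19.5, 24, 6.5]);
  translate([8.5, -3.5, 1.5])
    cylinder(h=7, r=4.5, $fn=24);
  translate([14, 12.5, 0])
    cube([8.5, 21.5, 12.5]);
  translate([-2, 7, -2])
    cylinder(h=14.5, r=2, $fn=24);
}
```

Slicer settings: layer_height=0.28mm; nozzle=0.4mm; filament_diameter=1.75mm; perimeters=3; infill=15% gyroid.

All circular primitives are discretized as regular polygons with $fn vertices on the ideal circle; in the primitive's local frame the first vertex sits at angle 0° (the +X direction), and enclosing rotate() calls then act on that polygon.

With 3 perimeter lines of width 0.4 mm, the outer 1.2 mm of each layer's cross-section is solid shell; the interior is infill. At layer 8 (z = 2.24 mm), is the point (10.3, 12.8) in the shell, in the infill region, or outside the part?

infill

At z = 2.24 mm: the cube (footprint 19.5×24) is included at this height; the cylinder at (8.5, -3.5): section is a regular 24-gon, circumradius r=4.5; the cube at (14, 12.5) is present — its section is the full 8.5×21.5 rectangle; the r=2 cylinder at (-2, 7) gives a regular 24-gon of circumradius 2 (constant along its height); Subtracting the remaining from the first: starting from the 19.5×24 cube, the r=4.5 cylinder at (8.5, -3.5) partially overlaps it — only the 3.71 mm² overlap (of its 62.89 mm²) is removed, clipping the outline; the 8.5×21.5 cube at (14, 12.5) partially overlaps it — only the 63.25 mm² overlap (of its 182.75 mm²) is removed, clipping the outline; the r=2 cylinder at (-2, 7) misses the remaining region (no effect) — 1 connected region. Overall, the cross-section is a single solid region. The nearest boundary edge runs (14.00, 24.00)→(14.00, 12.50); distance from the point to it = 3.70 mm. The point is inside the cross-section and 3.70 mm from the nearest boundary — more than the 1.2 mm shell width (3 × 0.4), so it's in the infill interior.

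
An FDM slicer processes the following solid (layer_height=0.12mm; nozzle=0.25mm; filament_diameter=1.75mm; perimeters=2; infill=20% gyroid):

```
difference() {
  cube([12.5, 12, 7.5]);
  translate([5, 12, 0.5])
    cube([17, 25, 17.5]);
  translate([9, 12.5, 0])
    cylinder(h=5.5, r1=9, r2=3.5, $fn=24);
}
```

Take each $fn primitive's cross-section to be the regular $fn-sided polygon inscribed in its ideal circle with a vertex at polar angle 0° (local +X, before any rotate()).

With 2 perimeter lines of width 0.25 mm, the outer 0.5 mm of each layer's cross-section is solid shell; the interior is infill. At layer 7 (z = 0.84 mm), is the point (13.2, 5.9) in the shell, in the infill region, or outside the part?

outside

At z = 0.84 mm: the cube is present — its section is the full 12.5×12 rectangle; the cube at (5, 12) is present — its section is the full 17×25 rectangle; the cone at (9, 12.5) contributes a regular 24-gon of circumradius 8.160 (interpolated between r1=9 and r2=3.5 at t=0.153); After the difference (first − rest): starting from the 12.5×12 cube, the 17×25 cube at (5, 12) misses the remaining region (no effect); the cone at (9, 12.5) partially overlaps it — only the 73.37 mm² overlap (of its 206.80 mm²) is removed, clipping the outline — 1 connected region. Overall, the cross-section is a single solid region. The nearest boundary edge runs (11.11, 4.62)→(12.50, 5.19); distance from the point to it = 0.99 mm. The point is not inside any of the regions above, so it lies outside the cross-section (0.99 mm from the nearest boundary).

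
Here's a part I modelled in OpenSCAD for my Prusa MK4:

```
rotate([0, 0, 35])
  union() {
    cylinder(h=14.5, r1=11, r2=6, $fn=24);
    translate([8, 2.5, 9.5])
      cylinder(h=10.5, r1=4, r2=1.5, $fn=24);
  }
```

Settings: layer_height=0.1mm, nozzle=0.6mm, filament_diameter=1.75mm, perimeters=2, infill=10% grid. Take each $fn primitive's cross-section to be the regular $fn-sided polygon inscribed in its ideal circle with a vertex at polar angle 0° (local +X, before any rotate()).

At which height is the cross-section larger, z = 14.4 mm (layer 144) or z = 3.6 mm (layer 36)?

Layer 144 (z = 14.4): the cone (r1=11→r2=6) has section circumradius 6.034 here — a regular 24-gon (area = (24/2)·6.034²·sin(360°/24) = 113.10 mm²); the cone at (8, 2.5) (r1=4→r2=1.5) has section circumradius 2.833 here — a regular 24-gon (area = (24/2)·2.833²·sin(360°/24) = 24.93 mm²); Merging all regions: the regions partially overlap — summed areas 138.03 mm² minus the doubly-counted overlap 0.74 mm² gives 137.30 mm² — area = 137.30 mm²; (rotated 35° about Z; rotation is an isometry so areas/perimeters/island counts are preserved). So its area = 137.30 mm². Layer 36 (z = 3.6): the cone contributes a regular 24-gon of circumradius 9.759 (interpolated between r1=11 and r2=6 at t=0.248) (area = (24/2)·9.759²·sin(360°/24) = 295.77 mm²); the cone at (8, 2.5) is absent (z outside [9.5, 20]); Merging all regions: only the cone is present, so the union is just that shape — area = 295.77 mm²; (rotated 35° about Z; rotation is an isometry so areas/perimeters/island counts are preserved). So its area = 295.77 mm². Layer 36 is larger (295.77 vs 137.30 mm²).

layer 36 (z = 3.6 mm)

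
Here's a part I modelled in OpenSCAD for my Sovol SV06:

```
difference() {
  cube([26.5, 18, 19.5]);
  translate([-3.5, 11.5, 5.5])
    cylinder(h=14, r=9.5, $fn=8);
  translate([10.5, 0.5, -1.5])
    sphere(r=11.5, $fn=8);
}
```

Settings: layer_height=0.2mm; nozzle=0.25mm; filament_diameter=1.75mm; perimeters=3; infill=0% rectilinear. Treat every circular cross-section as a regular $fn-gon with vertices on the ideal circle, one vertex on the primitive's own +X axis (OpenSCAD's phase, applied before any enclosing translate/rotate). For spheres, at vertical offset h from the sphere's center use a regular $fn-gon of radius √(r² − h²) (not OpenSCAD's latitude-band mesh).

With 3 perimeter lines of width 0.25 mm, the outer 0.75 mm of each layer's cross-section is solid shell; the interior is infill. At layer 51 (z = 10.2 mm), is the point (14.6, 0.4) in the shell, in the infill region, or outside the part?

At z = 10.2 mm: the cube (footprint 26.5×18) is included at this height; the r=9.5 cylinder at (-3.5, 11.5) contributes a regular 8-gon of circumradius 9.5; the sphere at (10.5, 0.5) is absent (|z−center|=11.700 > r=11.5); After the difference (first − rest): starting from the 26.5×18 cube, the r=9.5 cylinder at (-3.5, 11.5) partially overlaps it — only the 63.35 mm² overlap (of its 255.27 mm²) is removed, clipping the outline — 1 connected region. Overall, the cross-section is a single solid region. The nearest boundary edge runs (26.50, 0.00)→(0.00, 0.00); distance from the point to it = 0.40 mm. The point is inside the cross-section, 0.40 mm from the nearest boundary — within the 0.75 mm shell band (3 × 0.25).

shell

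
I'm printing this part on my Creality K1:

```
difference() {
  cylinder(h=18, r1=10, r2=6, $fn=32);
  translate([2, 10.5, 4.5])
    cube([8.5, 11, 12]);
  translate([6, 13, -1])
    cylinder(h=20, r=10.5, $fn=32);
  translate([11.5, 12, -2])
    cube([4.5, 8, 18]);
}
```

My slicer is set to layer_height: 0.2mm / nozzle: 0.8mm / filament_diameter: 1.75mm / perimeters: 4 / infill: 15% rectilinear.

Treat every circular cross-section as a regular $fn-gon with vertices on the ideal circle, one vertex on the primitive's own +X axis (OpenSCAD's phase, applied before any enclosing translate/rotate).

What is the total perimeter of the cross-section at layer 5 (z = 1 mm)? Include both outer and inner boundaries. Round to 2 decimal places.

61.03 mm

At z = 1 mm: the cone contributes a regular 32-gon of circumradius 9.778 (interpolated between r1=10 and r2=6 at t=0.056) (perimeter = 2·32·9.778·sin(180°/32) = 61.34 mm); the cube at (2, 10.5) is not intersected at this z (z outside [4.5, 16.5]); the r=10.5 cylinder at (6, 13) gives a regular 32-gon of circumradius 10.5 (constant along its height) (perimeter = 2·32·10.500·sin(180°/32) = 65.87 mm); the cube at (11.5, 12) (footprint 4.5×8) is included at this height (perimeter 25.00 mm); After the difference (first − rest): starting from the cone, the r=10.5 cylinder at (6, 13) partially overlaps it — only the 57.88 mm² overlap (of its 344.14 mm²) is removed, clipping the outline; the 4.5×8 cube at (11.5, 12) misses the remaining region (no effect) — boundary = 61.03 mm. Overall, the cross-section is a single solid region. Total boundary length (outer) = 61.03 mm.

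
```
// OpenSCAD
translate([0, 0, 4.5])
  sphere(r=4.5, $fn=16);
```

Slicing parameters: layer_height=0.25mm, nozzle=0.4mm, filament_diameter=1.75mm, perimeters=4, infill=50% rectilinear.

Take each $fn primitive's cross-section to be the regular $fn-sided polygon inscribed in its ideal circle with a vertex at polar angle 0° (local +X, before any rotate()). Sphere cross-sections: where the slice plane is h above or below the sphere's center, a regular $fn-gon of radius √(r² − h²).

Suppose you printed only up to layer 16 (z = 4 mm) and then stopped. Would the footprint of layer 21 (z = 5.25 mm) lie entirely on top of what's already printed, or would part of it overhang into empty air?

Compare the two slices. At z = 4: the sphere: section is a regular 16-gon, circumradius = √(r²−h²) = √(4.5²−0.5²) = 4.472 (area = (16/2)·4.472²·sin(360°/16) = 61.23 mm²). At z = 5.25: the r=4.5 sphere slices to a regular 16-gon of circumradius 4.437 (√(r²−h²) with h=0.75 from center) (area = (16/2)·4.437²·sin(360°/16) = 60.27 mm²). Checking containment: the cross-section at z = 5.25 is a subset of the cross-section at z = 4.

entirely on top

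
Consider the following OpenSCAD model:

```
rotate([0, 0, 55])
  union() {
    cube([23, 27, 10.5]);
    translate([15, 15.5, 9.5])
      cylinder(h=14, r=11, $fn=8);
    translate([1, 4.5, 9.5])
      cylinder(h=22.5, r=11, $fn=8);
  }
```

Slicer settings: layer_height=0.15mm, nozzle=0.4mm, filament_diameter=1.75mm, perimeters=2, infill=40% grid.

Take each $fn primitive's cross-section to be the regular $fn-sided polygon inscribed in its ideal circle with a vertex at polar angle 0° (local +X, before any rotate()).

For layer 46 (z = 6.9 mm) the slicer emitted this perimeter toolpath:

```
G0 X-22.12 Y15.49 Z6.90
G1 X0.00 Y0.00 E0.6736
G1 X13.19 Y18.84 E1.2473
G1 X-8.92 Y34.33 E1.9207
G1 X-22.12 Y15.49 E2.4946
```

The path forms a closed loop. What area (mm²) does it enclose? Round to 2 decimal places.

621.04 mm²

Apply the shoelace formula to the sequence of (X, Y) vertices; enclosed area = 621.04 mm².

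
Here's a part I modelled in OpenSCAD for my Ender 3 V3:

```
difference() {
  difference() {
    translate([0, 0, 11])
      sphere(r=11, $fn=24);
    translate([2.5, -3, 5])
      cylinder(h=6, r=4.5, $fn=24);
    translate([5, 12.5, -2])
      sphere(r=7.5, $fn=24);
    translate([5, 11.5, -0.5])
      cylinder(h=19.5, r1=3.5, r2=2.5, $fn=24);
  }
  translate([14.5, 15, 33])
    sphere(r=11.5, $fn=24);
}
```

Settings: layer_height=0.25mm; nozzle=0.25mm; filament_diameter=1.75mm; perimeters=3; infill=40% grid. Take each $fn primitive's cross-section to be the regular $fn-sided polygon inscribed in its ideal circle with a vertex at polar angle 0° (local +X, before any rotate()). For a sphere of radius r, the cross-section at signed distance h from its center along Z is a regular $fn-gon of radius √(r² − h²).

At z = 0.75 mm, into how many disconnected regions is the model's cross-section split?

At z = 0.75 mm: the r=11 sphere contributes a regular 24-gon of circumradius √(11²−10.25²) = 3.992; the cylinder at (2.5, -3) is absent (z outside [5, 11]); the r=7.5 sphere at (5, 12.5) contributes a regular 24-gon of circumradius √(7.5²−2.75²) = 6.978; the cone at (5, 11.5) (r1=3.5→r2=2.5) has section circumradius 3.436 here — a regular 24-gon; After the difference (first − rest): starting from the r=11 sphere, the r=7.5 sphere at (5, 12.5) misses the remaining region (no effect); the cone at (5, 11.5) misses the remaining region (no effect) — 1 connected region; the sphere at (14.5, 15) is not intersected at this z (|z−center|=32.250 > r=11.5); Taking the first minus the rest: none of the subtracted shapes is present at this height, so that combined region is unchanged — 1 connected region. The result has 1 disconnected region.

1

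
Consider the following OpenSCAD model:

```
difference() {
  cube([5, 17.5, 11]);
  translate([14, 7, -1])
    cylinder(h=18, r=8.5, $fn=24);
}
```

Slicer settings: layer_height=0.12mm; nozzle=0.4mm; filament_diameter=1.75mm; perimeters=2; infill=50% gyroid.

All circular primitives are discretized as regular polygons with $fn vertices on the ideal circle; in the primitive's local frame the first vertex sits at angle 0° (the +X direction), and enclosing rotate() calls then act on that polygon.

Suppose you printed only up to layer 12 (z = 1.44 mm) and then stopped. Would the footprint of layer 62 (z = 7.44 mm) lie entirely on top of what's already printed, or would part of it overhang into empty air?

entirely on top

Compare the two slices. At z = 1.44: the 5×17.5 cube contributes its full rectangle (area 87.50 mm²); the cylinder at (14, 7): section is a regular 24-gon, circumradius r=8.5 (area = (24/2)·8.500²·sin(360°/24) = 224.40 mm²); After the difference (first − rest): starting from the 5×17.5 cube (87.50 mm²), the r=8.5 cylinder at (14, 7) misses the remaining region (no effect) — area = 87.50 mm². At z = 7.44: the cube (footprint 5×17.5) is included at this height (area 87.50 mm²); the r=8.5 cylinder at (14, 7) contributes a regular 24-gon of circumradius 8.5 (area = (24/2)·8.500²·sin(360°/24) = 224.40 mm²); Taking the first minus the rest: starting from the 5×17.5 cube (87.50 mm²), the r=8.5 cylinder at (14, 7) misses the remaining region (no effect) — area = 87.50 mm². Checking containment: the cross-section at z = 7.44 is a subset of the cross-section at z = 1.44.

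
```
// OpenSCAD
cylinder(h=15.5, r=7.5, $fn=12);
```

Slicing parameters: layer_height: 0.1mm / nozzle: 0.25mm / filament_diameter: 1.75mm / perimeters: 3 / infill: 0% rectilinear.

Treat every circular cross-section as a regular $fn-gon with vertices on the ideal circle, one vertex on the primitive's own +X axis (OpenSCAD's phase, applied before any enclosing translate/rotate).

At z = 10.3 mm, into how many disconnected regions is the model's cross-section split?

At z = 10.3 mm: the cylinder: section is a regular 12-gon, circumradius r=7.5. The result has 1 disconnected region.

1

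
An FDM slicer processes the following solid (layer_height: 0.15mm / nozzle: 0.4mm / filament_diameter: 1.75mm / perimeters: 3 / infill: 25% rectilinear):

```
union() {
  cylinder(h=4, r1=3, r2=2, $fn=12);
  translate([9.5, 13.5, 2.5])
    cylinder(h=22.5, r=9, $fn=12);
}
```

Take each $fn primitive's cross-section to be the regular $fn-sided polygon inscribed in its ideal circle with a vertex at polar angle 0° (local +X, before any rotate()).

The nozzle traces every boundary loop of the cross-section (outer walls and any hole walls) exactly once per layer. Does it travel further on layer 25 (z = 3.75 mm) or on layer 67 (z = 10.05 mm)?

layer 25 (z = 3.75 mm)

Layer 25 (z = 3.75): the cone contributes a regular 12-gon of circumradius 2.062 (interpolated between r1=3 and r2=2 at t=0.938) (perimeter = 2·12·2.062·sin(180°/12) = 12.81 mm); the cylinder at (9.5, 13.5): section is a regular 12-gon, circumradius r=9 (perimeter = 2·12·9.000·sin(180°/12) = 55.90 mm); Combining (union): the 2 present regions are separate (no shared area or edge), so areas and boundary lengths simply add and each stays a separate island — boundary = 68.72 mm. So its perimeter = 68.72 mm. Layer 67 (z = 10.05): the cone is absent (z outside [0, 4]); the cylinder at (9.5, 13.5): section is a regular 12-gon, circumradius r=9 (perimeter = 2·12·9.000·sin(180°/12) = 55.90 mm); Taking the union: only the r=9 cylinder at (9.5, 13.5) is present, so the union is just that shape — boundary = 55.90 mm. So its perimeter = 55.90 mm. Layer 25 is larger (68.72 vs 55.90 mm).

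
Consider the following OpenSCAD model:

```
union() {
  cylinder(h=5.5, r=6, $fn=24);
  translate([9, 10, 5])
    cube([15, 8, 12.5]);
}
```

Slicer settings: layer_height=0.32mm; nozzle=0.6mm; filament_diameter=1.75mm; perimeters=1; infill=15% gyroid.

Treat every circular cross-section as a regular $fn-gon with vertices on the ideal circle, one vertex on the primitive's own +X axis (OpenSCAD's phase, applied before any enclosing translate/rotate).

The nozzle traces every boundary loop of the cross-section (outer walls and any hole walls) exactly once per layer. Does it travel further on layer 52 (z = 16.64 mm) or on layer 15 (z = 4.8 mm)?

layer 52 (z = 16.64 mm)

Layer 52 (z = 16.64): the cylinder is not intersected at this z (z outside [0, 5.5]); the cube at (9, 10) is present — its section is the full 15×8 rectangle (perimeter 46.00 mm); Combining (union): only the 15×8 cube at (9, 10) is present, so the union is just that shape — boundary = 46.00 mm. So its perimeter = 46.00 mm. Layer 15 (z = 4.8): the r=6 cylinder gives a regular 24-gon of circumradius 6 (constant along its height) (perimeter = 2·24·6.000·sin(180°/24) = 37.59 mm); the cube at (9, 10) does not reach this height (z outside [5, 17.5]); Combining (union): only the r=6 cylinder is present, so the union is just that shape — boundary = 37.59 mm. So its perimeter = 37.59 mm. Layer 52 is larger (46.00 vs 37.59 mm).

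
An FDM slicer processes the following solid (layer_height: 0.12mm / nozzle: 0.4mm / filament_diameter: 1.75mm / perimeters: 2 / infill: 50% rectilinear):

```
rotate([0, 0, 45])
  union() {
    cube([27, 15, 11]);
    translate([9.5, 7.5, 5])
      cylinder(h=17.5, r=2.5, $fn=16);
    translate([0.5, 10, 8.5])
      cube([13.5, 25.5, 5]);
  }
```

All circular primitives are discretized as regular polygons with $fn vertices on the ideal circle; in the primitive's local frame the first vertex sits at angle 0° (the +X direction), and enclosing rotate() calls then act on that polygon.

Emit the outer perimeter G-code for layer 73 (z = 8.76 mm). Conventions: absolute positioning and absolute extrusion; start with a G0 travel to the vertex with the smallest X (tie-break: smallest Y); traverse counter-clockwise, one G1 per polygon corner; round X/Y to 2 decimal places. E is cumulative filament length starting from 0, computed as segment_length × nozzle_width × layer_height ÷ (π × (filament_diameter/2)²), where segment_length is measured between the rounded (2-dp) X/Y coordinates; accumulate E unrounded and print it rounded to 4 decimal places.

G0 X-24.75 Y25.46 Z8.76
G1 X-10.25 Y10.96 E0.4092
G1 X-10.61 Y10.61 E0.4192
G1 X0.00 Y0.00 E0.7187
G1 X19.09 Y19.09 E1.2574
G1 X8.49 Y29.70 E1.5567
G1 X-0.71 Y20.51 E1.8162
G1 X-15.20 Y35.00 E2.2252
G1 X-24.75 Y25.46 E2.4946

At z = 8.76 mm: the 27×15 cube contributes its full rectangle; the r=2.5 cylinder at (9.5, 7.5) gives a regular 16-gon of circumradius 2.5 (constant along its height); the 13.5×25.5 cube at (0.5, 10) contributes its full rectangle; Combining (union): the regions partially overlap (shared area 86.63 mm²), so overlapping operands fuse into one piece — 1 connected region; (whole slice rotated 45° about Z — lengths, areas and connectivity unchanged). The outline is a single polygon with 8 vertices. Extrusion per mm of travel: 0.4 × 0.12 / (π × 0.875²) = 0.019956. Accumulating E over each segment gives final E = 2.4946.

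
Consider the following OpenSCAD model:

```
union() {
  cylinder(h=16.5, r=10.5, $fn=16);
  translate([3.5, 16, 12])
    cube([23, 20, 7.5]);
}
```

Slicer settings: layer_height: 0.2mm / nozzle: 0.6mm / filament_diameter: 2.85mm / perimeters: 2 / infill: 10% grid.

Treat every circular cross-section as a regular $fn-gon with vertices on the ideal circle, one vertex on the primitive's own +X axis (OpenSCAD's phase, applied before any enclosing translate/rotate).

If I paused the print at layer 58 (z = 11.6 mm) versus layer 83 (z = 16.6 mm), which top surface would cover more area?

layer 83 (z = 16.6 mm)

Layer 58 (z = 11.6): the cylinder: section is a regular 16-gon, circumradius r=10.5 (area = (16/2)·10.500²·sin(360°/16) = 337.53 mm²); the cube at (3.5, 16) does not reach this height (z outside [12, 19.5]); Taking the union: only the r=10.5 cylinder is present, so the union is just that shape — area = 337.53 mm². So its area = 337.53 mm². Layer 83 (z = 16.6): the cylinder is absent (z outside [0, 16.5]); the 23×20 cube at (3.5, 16) contributes its full rectangle (area 460.00 mm²); Combining (union): only the 23×20 cube at (3.5, 16) is present, so the union is just that shape — area = 460.00 mm². So its area = 460.00 mm². Layer 83 is larger (460.00 vs 337.53 mm²).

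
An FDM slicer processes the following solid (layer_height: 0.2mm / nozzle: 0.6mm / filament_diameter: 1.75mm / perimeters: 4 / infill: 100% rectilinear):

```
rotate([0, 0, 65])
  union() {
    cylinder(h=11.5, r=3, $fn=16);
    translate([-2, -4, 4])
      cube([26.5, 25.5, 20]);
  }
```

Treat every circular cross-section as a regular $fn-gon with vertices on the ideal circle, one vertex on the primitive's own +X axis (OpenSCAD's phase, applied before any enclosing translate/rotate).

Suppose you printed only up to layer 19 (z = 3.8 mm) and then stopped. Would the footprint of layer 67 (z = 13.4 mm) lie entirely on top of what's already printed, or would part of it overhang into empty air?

Compare the two slices. At z = 3.8: the cylinder: section is a regular 16-gon, circumradius r=3 (area = (16/2)·3.000²·sin(360°/16) = 27.55 mm²); the cube at (-2, -4) is absent (z outside [4, 24]); Merging all regions: only the r=3 cylinder is present, so the union is just that shape — area = 27.55 mm²; (rotated 65° about Z; rotation is an isometry so areas/perimeters/island counts are preserved). At z = 13.4: the cylinder does not reach this height (z outside [0, 11.5]); the cube at (-2, -4) (footprint 26.5×25.5) is included at this height (area 675.75 mm²); Combining (union): only the 26.5×25.5 cube at (-2, -4) is present, so the union is just that shape — area = 675.75 mm²; (whole slice rotated 65° about Z — lengths, areas and connectivity unchanged). Checking containment: at z = 13.4 the cross-section extends beyond the z = 3.8 cross-section by about 651.11 mm².

part overhangs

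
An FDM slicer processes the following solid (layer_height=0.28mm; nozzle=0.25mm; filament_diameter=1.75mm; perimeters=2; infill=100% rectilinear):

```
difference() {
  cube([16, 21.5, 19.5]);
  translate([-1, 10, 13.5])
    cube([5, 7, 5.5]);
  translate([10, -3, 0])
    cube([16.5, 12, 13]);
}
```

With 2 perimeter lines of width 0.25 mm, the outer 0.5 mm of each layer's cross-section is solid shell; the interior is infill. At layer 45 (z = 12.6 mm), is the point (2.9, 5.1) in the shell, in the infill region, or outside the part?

At z = 12.6 mm: the cube is present — its section is the full 16×21.5 rectangle; the cube at (-1, 10) does not reach this height (z outside [13.5, 19]); the cube at (10, -3) is present — its section is the full 16.5×12 rectangle; After the difference (first − rest): starting from the 16×21.5 cube, the 16.5×12 cube at (10, -3) partially overlaps it — only the 54.00 mm² overlap (of its 198.00 mm²) is removed, clipping the outline — 1 connected region. Overall, the cross-section is a single solid region. The nearest boundary edge runs (0.00, 0.00)→(0.00, 21.50); distance from the point to it = 2.90 mm. The point is inside the cross-section and 2.90 mm from the nearest boundary — more than the 0.5 mm shell width (2 × 0.25), so it's in the infill interior.

infill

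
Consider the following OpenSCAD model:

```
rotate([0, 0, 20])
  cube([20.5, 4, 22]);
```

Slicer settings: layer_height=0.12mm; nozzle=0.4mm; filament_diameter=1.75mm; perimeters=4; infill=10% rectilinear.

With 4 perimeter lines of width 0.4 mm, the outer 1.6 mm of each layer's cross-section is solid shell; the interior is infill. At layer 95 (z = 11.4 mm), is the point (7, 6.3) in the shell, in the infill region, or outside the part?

At z = 11.4 mm: the cube (footprint 20.5×4) is included at this height; (rotated 20° about Z; rotation is an isometry so areas/perimeters/island counts are preserved). Overall, the cross-section is a single solid region. Undo the 20° rotation: the query point maps to (8.733, 3.526) in the un-rotated model frame. The nearest boundary edge runs (20.50, 4.00)→(0.00, 4.00); distance from the point to it = 0.47 mm. The point is inside the cross-section, 0.47 mm from the nearest boundary — within the 1.6 mm shell band (4 × 0.4).

shell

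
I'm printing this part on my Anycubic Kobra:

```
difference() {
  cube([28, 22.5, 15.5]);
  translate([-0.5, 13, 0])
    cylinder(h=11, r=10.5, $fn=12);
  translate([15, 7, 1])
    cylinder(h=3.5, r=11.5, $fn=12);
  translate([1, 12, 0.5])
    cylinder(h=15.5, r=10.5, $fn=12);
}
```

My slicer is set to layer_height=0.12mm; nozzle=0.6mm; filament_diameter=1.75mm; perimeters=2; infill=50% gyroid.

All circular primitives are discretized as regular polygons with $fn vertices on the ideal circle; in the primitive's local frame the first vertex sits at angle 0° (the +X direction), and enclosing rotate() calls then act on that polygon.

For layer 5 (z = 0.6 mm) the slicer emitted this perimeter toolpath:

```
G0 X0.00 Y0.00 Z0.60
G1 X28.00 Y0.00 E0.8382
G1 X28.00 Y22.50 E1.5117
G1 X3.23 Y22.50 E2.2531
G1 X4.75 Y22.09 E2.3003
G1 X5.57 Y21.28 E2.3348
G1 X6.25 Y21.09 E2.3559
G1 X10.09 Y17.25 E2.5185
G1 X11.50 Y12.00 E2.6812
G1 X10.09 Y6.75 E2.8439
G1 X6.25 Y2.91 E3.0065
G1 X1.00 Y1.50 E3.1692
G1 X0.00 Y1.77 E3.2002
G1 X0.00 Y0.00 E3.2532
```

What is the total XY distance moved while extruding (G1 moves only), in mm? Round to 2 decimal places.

108.68 mm

Sum the Euclidean lengths of each G1 segment: total = 108.68 mm.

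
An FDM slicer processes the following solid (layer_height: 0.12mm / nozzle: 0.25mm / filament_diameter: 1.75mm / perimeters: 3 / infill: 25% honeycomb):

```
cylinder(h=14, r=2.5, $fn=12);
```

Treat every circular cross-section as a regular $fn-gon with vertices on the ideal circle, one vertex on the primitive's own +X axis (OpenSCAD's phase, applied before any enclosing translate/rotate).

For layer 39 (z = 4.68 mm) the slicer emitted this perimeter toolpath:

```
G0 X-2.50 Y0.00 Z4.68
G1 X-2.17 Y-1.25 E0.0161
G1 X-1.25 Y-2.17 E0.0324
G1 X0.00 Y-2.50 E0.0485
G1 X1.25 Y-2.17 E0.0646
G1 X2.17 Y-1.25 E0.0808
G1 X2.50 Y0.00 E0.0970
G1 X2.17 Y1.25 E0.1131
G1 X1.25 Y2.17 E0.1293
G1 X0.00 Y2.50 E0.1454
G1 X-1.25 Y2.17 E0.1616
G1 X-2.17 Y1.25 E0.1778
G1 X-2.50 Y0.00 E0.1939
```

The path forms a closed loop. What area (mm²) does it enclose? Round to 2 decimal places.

18.79 mm²

Apply the shoelace formula to the sequence of (X, Y) vertices; enclosed area = 18.79 mm².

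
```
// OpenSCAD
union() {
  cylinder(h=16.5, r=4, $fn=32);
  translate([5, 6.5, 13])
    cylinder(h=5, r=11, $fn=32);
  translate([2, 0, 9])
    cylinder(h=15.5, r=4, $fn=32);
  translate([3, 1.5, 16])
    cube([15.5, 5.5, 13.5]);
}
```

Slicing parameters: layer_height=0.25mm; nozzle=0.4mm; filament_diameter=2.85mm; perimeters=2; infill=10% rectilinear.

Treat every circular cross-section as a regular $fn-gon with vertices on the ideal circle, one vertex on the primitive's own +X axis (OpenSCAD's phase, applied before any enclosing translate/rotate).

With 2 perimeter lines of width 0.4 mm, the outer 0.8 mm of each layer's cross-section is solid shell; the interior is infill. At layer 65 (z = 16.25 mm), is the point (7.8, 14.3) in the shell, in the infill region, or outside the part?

At z = 16.25 mm: the r=4 cylinder contributes a regular 32-gon of circumradius 4; the cylinder at (5, 6.5): section is a regular 32-gon, circumradius r=11; the cylinder at (2, 0): section is a regular 32-gon, circumradius r=4; the 15.5×5.5 cube at (3, 1.5) contributes its full rectangle; Combining (union): the regions partially overlap (shared area 163.43 mm²), so overlapping operands fuse into one piece — 1 connected region. Overall, the cross-section is a single solid region. The nearest boundary edge runs (7.15, 17.29)→(9.21, 16.66); distance from the point to it = 2.67 mm. The point is inside the cross-section and 2.67 mm from the nearest boundary — more than the 0.8 mm shell width (2 × 0.4), so it's in the infill interior.

infill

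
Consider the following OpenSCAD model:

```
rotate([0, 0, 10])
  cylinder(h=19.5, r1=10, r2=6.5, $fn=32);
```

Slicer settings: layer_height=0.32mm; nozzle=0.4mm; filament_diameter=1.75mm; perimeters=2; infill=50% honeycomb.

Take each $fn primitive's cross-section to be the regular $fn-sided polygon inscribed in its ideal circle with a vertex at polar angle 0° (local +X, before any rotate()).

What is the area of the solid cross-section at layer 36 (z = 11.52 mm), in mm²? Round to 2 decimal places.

At z = 11.52 mm: the cone contributes a regular 32-gon of circumradius 7.932 (interpolated between r1=10 and r2=6.5 at t=0.591) (area = (32/2)·7.932²·sin(360°/32) = 196.41 mm²); (rotated 10° about Z; rotation is an isometry so areas/perimeters/island counts are preserved). Overall, the cross-section is a single solid region. Net area = 196.41 mm².

196.41 mm²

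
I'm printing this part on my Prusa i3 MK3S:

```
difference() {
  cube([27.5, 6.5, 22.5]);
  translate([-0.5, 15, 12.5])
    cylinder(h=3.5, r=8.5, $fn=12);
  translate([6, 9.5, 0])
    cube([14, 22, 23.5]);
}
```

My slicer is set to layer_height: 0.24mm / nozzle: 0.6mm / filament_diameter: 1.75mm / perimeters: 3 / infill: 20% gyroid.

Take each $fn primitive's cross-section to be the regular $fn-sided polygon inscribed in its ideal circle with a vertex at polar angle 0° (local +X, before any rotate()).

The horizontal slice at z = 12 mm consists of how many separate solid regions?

At z = 12 mm: the cube (footprint 27.5×6.5) is included at this height; the cylinder at (-0.5, 15) is absent (z outside [12.5, 16]); the cube at (6, 9.5) (footprint 14×22) is included at this height; After the difference (first − rest): starting from the 27.5×6.5 cube, the 14×22 cube at (6, 9.5) misses the remaining region (no effect) — 1 connected region. The result has 1 disconnected region.

1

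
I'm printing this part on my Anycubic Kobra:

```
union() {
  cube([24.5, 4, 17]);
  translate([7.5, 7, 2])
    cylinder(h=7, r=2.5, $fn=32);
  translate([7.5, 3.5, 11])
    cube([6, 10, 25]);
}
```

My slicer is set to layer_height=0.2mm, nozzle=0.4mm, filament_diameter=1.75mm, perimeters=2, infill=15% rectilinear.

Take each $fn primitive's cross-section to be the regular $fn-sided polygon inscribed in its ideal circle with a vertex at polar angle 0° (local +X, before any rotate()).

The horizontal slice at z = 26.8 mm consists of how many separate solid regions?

1

At z = 26.8 mm: the cube does not reach this height (z outside [0, 17]); the cylinder at (7.5, 7) does not reach this height (z outside [2, 9]); the cube at (7.5, 3.5) is present — its section is the full 6×10 rectangle; Combining (union): only the 6×10 cube at (7.5, 3.5) is present, so the union is just that shape — 1 connected region. The result has 1 disconnected region.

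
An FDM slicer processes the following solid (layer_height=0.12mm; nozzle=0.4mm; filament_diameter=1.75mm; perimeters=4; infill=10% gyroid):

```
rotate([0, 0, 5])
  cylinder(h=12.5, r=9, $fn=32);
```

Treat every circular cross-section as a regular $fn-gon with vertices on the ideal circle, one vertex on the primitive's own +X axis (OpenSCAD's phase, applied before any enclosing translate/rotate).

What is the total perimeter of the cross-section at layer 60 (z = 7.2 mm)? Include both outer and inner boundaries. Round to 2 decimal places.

At z = 7.2 mm: the r=9 cylinder gives a regular 32-gon of circumradius 9 (constant along its height) (perimeter = 2·32·9.000·sin(180°/32) = 56.46 mm); (whole slice rotated 5° about Z — lengths, areas and connectivity unchanged). Overall, the cross-section is a single solid region. Total boundary length (outer) = 56.46 mm.

56.46 mm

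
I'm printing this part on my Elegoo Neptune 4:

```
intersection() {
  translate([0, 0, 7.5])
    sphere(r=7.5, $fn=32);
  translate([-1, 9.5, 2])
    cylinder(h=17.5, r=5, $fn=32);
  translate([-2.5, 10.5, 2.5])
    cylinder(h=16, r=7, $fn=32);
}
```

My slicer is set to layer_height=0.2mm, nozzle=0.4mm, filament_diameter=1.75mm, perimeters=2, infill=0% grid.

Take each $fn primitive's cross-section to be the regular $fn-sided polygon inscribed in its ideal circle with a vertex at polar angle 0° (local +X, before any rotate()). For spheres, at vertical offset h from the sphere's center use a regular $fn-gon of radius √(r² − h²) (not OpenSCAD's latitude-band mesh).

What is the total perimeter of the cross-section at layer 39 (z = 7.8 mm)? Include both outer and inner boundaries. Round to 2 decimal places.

16.98 mm

At z = 7.8 mm: the r=7.5 sphere contributes a regular 32-gon of circumradius √(7.5²−0.3²) = 7.494 (perimeter = 2·32·7.494·sin(180°/32) = 47.01 mm); the r=5 cylinder at (-1, 9.5) gives a regular 32-gon of circumradius 5 (constant along its height) (perimeter = 2·32·5.000·sin(180°/32) = 31.37 mm); the r=7 cylinder at (-2.5, 10.5) contributes a regular 32-gon of circumradius 7 (perimeter = 2·32·7.000·sin(180°/32) = 43.91 mm); After intersecting: the r=5 cylinder at (-1, 9.5) partially overlaps the r=7.5 sphere; clipping to the common part keeps 15.42 mm²; the running intersection lies inside the r=7 cylinder at (-2.5, 10.5), so it is kept whole — boundary = 16.98 mm. Overall, the cross-section is a single solid region. Total boundary length (outer) = 16.98 mm.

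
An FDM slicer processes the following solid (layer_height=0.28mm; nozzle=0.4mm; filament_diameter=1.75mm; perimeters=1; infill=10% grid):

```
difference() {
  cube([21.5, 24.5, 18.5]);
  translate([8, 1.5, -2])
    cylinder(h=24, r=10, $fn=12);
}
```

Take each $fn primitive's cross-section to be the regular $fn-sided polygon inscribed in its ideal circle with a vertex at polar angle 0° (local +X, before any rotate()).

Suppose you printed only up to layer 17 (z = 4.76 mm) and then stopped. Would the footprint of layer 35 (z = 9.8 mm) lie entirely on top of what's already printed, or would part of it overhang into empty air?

Compare the two slices. At z = 4.76: the cube (footprint 21.5×24.5) is included at this height (area 526.75 mm²); the r=10 cylinder at (8, 1.5) gives a regular 12-gon of circumradius 10 (constant along its height) (area = (12/2)·10.000²·sin(360°/12) = 300.00 mm²); Taking the first minus the rest: starting from the 21.5×24.5 cube (526.75 mm²), the r=10 cylinder at (8, 1.5) partially overlaps it — only the 169.83 mm² overlap (of its 300.00 mm²) is removed, clipping the outline — area = 356.92 mm². At z = 9.8: the 21.5×24.5 cube contributes its full rectangle (area 526.75 mm²); the r=10 cylinder at (8, 1.5) contributes a regular 12-gon of circumradius 10 (area = (12/2)·10.000²·sin(360°/12) = 300.00 mm²); After the difference (first − rest): starting from the 21.5×24.5 cube (526.75 mm²), the r=10 cylinder at (8, 1.5) partially overlaps it — only the 169.83 mm² overlap (of its 300.00 mm²) is removed, clipping the outline — area = 356.92 mm². Checking containment: the cross-section at z = 9.8 is a subset of the cross-section at z = 4.76.

entirely on top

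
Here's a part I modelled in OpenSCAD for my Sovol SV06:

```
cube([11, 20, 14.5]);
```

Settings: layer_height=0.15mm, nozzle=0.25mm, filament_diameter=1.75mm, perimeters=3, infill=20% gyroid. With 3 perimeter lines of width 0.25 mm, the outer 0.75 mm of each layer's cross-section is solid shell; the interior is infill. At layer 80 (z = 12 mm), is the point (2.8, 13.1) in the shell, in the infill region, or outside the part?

infill

At z = 12 mm: the 11×20 cube contributes its full rectangle. Overall, the cross-section is a single solid region. The nearest boundary edge runs (0.00, 20.00)→(0.00, 0.00); distance from the point to it = 2.80 mm. The point is inside the cross-section and 2.80 mm from the nearest boundary — more than the 0.75 mm shell width (3 × 0.25), so it's in the infill interior.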